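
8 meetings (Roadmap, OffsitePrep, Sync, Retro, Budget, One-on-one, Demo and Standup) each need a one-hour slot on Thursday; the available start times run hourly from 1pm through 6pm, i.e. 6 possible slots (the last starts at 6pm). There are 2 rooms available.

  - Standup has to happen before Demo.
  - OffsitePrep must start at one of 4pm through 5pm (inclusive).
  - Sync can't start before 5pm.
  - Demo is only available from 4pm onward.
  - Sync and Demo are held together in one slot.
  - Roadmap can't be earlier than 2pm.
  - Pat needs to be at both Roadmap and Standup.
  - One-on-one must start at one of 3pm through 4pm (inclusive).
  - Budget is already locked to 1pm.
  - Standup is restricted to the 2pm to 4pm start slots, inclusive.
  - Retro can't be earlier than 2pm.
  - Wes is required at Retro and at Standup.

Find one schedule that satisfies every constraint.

Demo -> 5pm; Retro -> 4pm; One-on-one -> 3pm; OffsitePrep -> 4pm; Sync -> 5pm; Budget -> 1pm; Standup -> 2pm; Roadmap -> 3pm

Checking: Standup(2pm) before Demo(5pm); Roadmap(3pm) != Standup(2pm); Retro(4pm) != Standup(2pm); Sync = Demo = 5pm; Retro=4pm in [2pm,6pm]; Standup=2pm in [2pm,4pm]; One-on-one=3pm in [3pm,4pm]; OffsitePrep=4pm in [4pm,5pm]; Demo=5pm in [4pm,6pm]; Roadmap=3pm in [2pm,6pm]; Sync=5pm in [5pm,6pm]; Budget=1pm in [1pm,1pm]; max 2 per slot (cap 2).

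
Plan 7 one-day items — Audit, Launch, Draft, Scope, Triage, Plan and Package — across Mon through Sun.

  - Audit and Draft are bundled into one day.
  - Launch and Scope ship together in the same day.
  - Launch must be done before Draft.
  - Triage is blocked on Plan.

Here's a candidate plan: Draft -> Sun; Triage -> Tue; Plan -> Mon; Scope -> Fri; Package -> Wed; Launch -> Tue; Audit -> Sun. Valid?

No — it violates: Launch and Scope ship together in the same day

Launch and Scope ship together in the same day — violated.
Audit and Draft are bundled into one day — holds.
Launch must be done before Draft — holds.
Triage is blocked on Plan — holds.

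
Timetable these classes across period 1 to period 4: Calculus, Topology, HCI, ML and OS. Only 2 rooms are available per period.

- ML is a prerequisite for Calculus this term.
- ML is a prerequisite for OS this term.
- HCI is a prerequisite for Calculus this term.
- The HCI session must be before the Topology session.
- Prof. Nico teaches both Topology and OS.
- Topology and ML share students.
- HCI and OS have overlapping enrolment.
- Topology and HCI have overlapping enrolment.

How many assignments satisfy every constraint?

32

Splitting on Calculus: it can be period 2 (6), period 3 (12), period 4 (14). Listing each branch's schedules as (Topology, HCI, ML, OS) by period number:
Calculus=period 2: (2,1,1,3) (2,1,1,4) (3,1,1,2) (3,1,1,4) (4,1,1,2) (4,1,1,3) — 6.
Calculus=period 3: (2,1,1,3) (2,1,1,4) (3,1,1,2) (3,1,1,4) (3,1,2,4) (3,2,1,4) (3,2,2,4) (4,1,1,2) (4,1,1,3) (4,1,2,3) (4,2,1,3) (4,2,2,3) — 12.
Calculus=period 4: (2,1,1,3) (2,1,1,4) (2,1,3,4) (3,1,1,2) (3,1,1,4) (3,1,2,4) (3,2,1,4) (3,2,2,4) (4,1,1,2) (4,1,1,3) (4,1,2,3) (4,2,1,3) (4,2,2,3) (4,3,1,2) — 14.
Summing: 6 + 12 + 14 = 32.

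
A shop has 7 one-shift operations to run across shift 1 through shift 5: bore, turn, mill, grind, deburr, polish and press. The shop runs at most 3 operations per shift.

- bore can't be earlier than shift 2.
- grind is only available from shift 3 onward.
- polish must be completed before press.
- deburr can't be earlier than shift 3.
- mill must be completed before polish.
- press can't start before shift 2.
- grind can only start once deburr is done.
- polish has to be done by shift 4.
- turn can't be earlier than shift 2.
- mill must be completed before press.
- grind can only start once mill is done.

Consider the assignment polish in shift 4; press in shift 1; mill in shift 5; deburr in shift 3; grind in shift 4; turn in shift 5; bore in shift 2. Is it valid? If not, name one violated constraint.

No — it violates: mill must be completed before press

turn can't be earlier than shift 2 — holds.
grind can only start once mill is done — violated.
bore can't be earlier than shift 2 — holds.
polish must be completed before press — violated.
deburr can't be earlier than shift 3 — holds.
grind can only start once deburr is done — holds.
The shop runs at most 3 operations per shift — holds.
grind is only available from shift 3 onward — holds.
press can't start before shift 2 — violated.
mill must be completed before polish — violated.
mill must be completed before press — violated.
polish has to be done by shift 4 — holds.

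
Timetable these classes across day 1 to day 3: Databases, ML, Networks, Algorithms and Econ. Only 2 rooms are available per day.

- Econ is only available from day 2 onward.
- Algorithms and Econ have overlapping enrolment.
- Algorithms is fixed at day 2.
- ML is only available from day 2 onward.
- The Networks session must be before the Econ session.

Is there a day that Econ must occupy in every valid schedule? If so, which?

Econ's window is day 2–day 3.
Algorithms is fixed at day 2, and Econ can't share a day with Algorithms.
So Econ must be day 3.

day 3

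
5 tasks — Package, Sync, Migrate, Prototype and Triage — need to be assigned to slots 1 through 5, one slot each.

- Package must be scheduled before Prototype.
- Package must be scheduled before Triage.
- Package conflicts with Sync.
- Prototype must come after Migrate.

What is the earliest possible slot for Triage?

Precedence pushes Triage to at least 2.
Triage at 2 is achievable: Package=1, Triage=2, Sync=2, Migrate=1, Prototype=2.

2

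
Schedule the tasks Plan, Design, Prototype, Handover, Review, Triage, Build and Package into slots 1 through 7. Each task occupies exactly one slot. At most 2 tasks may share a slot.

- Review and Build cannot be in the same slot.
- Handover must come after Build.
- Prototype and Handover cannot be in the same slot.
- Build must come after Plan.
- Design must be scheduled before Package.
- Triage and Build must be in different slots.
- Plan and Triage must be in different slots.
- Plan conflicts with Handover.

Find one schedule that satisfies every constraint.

Package=2; Design=1; Plan=1; Review=3; Handover=3; Build=2; Prototype=4; Triage=4

Checking: Build(2) before Handover(3); Design(1) before Package(2); Plan(1) before Build(2); Triage(4) != Build(2); Prototype(4) != Handover(3); Plan(1) != Handover(3); Review(3) != Build(2); Plan(1) != Triage(4); max 2 per slot (cap 2).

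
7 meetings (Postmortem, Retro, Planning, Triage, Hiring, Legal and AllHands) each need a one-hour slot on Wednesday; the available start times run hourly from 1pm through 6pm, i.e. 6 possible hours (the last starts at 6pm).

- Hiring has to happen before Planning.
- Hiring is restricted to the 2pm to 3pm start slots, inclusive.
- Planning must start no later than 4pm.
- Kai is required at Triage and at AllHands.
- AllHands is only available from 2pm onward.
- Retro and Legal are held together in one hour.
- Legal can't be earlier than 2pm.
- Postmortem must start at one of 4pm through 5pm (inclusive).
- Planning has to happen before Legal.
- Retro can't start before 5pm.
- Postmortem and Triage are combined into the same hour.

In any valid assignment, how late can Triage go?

Triage must be in the same hour as Postmortem, which can't be before 4pm, so Triage is at least 4pm; Triage must be in the same hour as Postmortem, which can't be after 5pm, so Triage is at most 5pm.
Triage at 5pm is achievable: Hiring -> 2pm, Planning -> 3pm, Triage -> 5pm, Retro -> 5pm, Postmortem -> 5pm, AllHands -> 2pm, Legal -> 5pm.

5pm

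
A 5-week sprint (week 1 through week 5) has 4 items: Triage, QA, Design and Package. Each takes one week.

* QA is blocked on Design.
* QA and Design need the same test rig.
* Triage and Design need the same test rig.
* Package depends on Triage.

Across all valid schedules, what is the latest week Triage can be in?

week 4

Downstream work caps Triage at week 4.
Triage at week 4 is achievable: Design -> week 1, Package -> week 5, QA -> week 2, Triage -> week 4.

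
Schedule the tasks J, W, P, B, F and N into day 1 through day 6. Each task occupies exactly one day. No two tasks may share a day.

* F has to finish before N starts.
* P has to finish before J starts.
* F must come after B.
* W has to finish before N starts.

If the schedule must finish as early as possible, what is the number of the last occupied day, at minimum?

day 6

The precedence chain requires at least 3 distinct days.
With at most 1 per day and 6 tasks, at least 6 days are needed.
6 works (last occupied day: day 6): for example B -> day 1, F -> day 2, P -> day 5, J -> day 6, N -> day 4, W -> day 3.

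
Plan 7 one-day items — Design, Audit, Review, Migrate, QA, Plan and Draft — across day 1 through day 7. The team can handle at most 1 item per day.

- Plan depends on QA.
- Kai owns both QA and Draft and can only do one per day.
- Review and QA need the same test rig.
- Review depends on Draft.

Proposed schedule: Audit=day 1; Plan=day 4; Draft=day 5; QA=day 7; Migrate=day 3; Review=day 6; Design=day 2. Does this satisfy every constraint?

The team can handle at most 1 item per day — holds.
Review depends on Draft — holds.
Kai owns both QA and Draft and can only do one per day — holds.
Review and QA need the same test rig — holds.
Plan depends on QA — violated.

No. Plan depends on QA is not satisfied.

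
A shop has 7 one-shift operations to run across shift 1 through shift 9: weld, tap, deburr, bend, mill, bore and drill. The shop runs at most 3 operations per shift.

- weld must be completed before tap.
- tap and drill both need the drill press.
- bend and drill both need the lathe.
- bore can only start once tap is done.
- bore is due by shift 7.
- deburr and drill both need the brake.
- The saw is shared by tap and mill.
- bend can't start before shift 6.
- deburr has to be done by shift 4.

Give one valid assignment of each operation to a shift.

drill=shift 3; bore=shift 3; deburr=shift 1; mill=shift 1; tap=shift 2; bend=shift 6; weld=shift 1

Checking: weld(shift 1) before tap(shift 2); tap(shift 2) before bore(shift 3); tap(shift 2) != mill(shift 1); tap(shift 2) != drill(shift 3); deburr(shift 1) != drill(shift 3); bend(shift 6) != drill(shift 3); deburr=shift 1 in [shift 1,shift 4]; bend=shift 6 in [shift 6,shift 9]; bore=shift 3 in [shift 1,shift 7]; max 3 per shift (cap 3).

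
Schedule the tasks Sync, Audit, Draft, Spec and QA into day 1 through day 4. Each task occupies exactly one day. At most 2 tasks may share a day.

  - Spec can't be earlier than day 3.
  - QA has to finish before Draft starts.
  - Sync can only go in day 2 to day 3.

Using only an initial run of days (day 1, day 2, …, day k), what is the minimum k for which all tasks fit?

3 days

The precedence chain requires at least 2 distinct days.
With at most 2 per day and 5 tasks, at least 3 days are needed.
Spec can't be placed before day 3, so the schedule must run through at least day 3.
3 works (last occupied day: day 3): for example Spec in day 3; Sync in day 2; QA in day 1; Audit in day 1; Draft in day 2.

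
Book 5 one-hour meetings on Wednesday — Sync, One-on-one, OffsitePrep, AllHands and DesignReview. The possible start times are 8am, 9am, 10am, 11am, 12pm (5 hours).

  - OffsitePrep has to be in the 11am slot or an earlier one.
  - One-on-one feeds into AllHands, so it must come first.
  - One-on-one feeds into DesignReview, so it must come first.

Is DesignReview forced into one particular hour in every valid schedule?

No

DesignReview can be 9am (e.g. DesignReview in 9am; OffsitePrep in 8am; Sync in 8am; One-on-one in 8am; AllHands in 9am) or 10am (e.g. DesignReview in 10am, Sync in 8am, AllHands in 9am, OffsitePrep in 8am, One-on-one in 8am).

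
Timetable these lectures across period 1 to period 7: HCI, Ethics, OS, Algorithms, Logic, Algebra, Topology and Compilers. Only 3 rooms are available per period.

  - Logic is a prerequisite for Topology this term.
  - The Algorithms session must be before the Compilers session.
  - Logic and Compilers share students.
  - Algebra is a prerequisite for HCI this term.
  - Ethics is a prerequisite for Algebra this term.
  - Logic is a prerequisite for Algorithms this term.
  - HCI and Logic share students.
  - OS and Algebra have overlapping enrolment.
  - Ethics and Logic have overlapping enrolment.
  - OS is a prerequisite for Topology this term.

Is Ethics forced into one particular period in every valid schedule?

Ethics can be period 1 (e.g. HCI=period 3, Algebra=period 2, Ethics=period 1, Logic=period 2, Compilers=period 4, Algorithms=period 3, OS=period 1, Topology=period 3) or period 2 (e.g. Algorithms -> period 2, Compilers -> period 3, Logic -> period 1, Algebra -> period 3, OS -> period 1, HCI -> period 4, Ethics -> period 2, Topology -> period 2).

No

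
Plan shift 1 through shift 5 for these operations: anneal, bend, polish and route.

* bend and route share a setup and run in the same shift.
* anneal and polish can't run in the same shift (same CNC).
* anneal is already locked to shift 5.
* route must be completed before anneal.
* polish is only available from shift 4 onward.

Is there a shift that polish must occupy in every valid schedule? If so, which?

shift 4

polish's window is shift 4–shift 5.
anneal is fixed at shift 5, and polish can't share a shift with anneal.
So polish must be shift 4.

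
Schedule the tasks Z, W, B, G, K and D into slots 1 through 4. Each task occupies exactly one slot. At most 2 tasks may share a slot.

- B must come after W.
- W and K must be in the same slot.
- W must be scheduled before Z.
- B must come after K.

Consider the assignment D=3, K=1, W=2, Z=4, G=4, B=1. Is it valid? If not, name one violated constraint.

B must come after K — violated.
W and K must be in the same slot — violated.
At most 2 tasks may share a slot — holds.
B must come after W — violated.
W must be scheduled before Z — holds.

No — it violates: B must come after W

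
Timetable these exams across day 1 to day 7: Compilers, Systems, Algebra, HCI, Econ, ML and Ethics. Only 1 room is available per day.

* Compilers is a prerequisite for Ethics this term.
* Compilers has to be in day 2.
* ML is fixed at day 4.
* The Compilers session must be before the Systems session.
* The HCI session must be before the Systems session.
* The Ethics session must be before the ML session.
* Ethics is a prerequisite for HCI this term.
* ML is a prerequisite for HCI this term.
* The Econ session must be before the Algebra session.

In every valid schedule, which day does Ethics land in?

day 3

Compilers is fixed at day 2 and must come before Ethics, so Ethics is at least day 3.
ML is fixed at day 4 and must come after Ethics, so Ethics is at most day 3.
So Ethics must be day 3.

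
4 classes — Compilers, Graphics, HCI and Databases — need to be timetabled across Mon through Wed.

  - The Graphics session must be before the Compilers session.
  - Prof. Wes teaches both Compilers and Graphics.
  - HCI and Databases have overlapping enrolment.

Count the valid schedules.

Splitting on Compilers: it can be Tue (6), Wed (12). Listing each branch's schedules as (Graphics, HCI, Databases):
Compilers=Tue: (Mon,Mon,Tue) (Mon,Mon,Wed) (Mon,Tue,Mon) (Mon,Tue,Wed) (Mon,Wed,Mon) (Mon,Wed,Tue) — 6.
Compilers=Wed: (Mon,Mon,Tue) (Mon,Mon,Wed) (Mon,Tue,Mon) (Mon,Tue,Wed) (Mon,Wed,Mon) (Mon,Wed,Tue) (Tue,Mon,Tue) (Tue,Mon,Wed) (Tue,Tue,Mon) (Tue,Tue,Wed) (Tue,Wed,Mon) (Tue,Wed,Tue) — 12.
Summing: 6 + 12 = 18.

18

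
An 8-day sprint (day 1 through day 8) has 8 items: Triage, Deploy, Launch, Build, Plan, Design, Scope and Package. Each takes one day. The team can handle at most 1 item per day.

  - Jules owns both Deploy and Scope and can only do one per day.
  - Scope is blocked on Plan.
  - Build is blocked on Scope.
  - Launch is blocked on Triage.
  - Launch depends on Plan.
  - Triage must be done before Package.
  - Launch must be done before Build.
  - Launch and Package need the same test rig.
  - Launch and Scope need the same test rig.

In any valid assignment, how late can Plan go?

day 5

Downstream work caps Plan at day 6.
Plan at day 5 is achievable: Build -> day 8; Deploy -> day 3; Plan -> day 5; Design -> day 4; Package -> day 2; Triage -> day 1; Launch -> day 6; Scope -> day 7.
Nothing later works — the conflict and capacity constraints rule out every day after day 5.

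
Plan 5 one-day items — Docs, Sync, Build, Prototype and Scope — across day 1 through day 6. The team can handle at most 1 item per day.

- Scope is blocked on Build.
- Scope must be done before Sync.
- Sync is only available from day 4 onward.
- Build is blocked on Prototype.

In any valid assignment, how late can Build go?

Precedence pushes Build to at least day 2; downstream work caps Build at day 4.
Build at day 4 is achievable: Docs in day 2; Scope in day 5; Build in day 4; Prototype in day 1; Sync in day 6.

day 4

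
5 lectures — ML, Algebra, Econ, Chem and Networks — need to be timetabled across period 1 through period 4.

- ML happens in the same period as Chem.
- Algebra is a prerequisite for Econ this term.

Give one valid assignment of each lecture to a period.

Econ in period 2; Networks in period 1; Chem in period 1; ML in period 1; Algebra in period 1

Checking: Algebra(period 1) before Econ(period 2); ML = Chem = period 1.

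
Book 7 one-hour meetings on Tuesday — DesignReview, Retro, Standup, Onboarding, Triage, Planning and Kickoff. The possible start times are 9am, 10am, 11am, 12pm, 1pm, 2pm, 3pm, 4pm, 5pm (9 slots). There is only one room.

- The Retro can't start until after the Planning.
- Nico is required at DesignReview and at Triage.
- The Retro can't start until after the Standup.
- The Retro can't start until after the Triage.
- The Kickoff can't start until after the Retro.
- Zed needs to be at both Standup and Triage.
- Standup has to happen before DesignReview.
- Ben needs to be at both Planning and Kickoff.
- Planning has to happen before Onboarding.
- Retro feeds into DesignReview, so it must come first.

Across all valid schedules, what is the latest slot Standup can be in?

Downstream work caps Standup at 3pm.
Standup at 2pm is achievable: DesignReview=4pm; Kickoff=5pm; Triage=11am; Onboarding=10am; Retro=3pm; Standup=2pm; Planning=9am.
Nothing later works — the conflict and capacity constraints rule out every slot after 2pm.

2pm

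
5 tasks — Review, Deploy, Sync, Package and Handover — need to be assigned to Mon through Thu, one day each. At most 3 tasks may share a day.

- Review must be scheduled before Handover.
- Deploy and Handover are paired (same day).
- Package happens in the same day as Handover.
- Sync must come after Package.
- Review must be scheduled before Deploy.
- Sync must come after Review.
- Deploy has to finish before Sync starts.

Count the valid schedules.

4

Enumerating: Handover -> Tue; Deploy -> Tue; Sync -> Wed; Review -> Mon; Package -> Tue | Review -> Mon, Package -> Tue, Deploy -> Tue, Sync -> Thu, Handover -> Tue | Review=Mon; Handover=Wed; Package=Wed; Deploy=Wed; Sync=Thu | Package=Wed, Deploy=Wed, Handover=Wed, Sync=Thu, Review=Tue.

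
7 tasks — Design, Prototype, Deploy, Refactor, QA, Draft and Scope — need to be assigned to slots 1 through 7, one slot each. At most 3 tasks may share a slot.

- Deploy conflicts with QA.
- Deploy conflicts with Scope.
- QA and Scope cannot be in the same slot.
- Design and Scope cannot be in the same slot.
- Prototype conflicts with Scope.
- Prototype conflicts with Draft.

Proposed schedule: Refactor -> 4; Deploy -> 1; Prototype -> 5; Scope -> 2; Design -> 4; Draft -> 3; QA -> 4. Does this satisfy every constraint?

Deploy conflicts with Scope — holds.
Prototype conflicts with Scope — holds.
Prototype conflicts with Draft — holds.
At most 3 tasks may share a slot — holds.
Deploy conflicts with QA — holds.
QA and Scope cannot be in the same slot — holds.
Design and Scope cannot be in the same slot — holds.

Valid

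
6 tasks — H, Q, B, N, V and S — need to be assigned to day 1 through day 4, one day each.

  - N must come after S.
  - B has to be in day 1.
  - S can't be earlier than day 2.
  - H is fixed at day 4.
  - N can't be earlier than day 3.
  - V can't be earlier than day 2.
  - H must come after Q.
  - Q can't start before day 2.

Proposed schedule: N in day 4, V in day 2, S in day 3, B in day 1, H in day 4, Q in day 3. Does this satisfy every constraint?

Yes, all constraints hold

N must come after S — holds.
H must come after Q — holds.
B has to be in day 1 — holds.
N can't be earlier than day 3 — holds.
Q can't start before day 2 — holds.
S can't be earlier than day 2 — holds.
H is fixed at day 4 — holds.
V can't be earlier than day 2 — holds.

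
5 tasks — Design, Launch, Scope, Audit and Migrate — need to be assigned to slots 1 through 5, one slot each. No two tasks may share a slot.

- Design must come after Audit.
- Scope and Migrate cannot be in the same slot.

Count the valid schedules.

Splitting on Design: it can be 2 (6), 3 (12), 4 (18), 5 (24). Listing each branch's schedules as (Launch, Scope, Audit, Migrate):
Design=2: (3,4,1,5) (3,5,1,4) (4,3,1,5) (4,5,1,3) (5,3,1,4) (5,4,1,3) — 6.
Design=3: (1,4,2,5) (1,5,2,4) (2,4,1,5) (2,5,1,4) (4,1,2,5) (4,2,1,5) (4,5,1,2) (4,5,2,1) (5,1,2,4) (5,2,1,4) (5,4,1,2) (5,4,2,1) — 12.
Design=4: (1,2,3,5) (1,3,2,5) (1,5,2,3) (1,5,3,2) (2,1,3,5) (2,3,1,5) (2,5,1,3) (2,5,3,1) (3,1,2,5) (3,2,1,5) (3,5,1,2) (3,5,2,1) (5,1,2,3) (5,1,3,2) (5,2,1,3) (5,2,3,1) (5,3,1,2) (5,3,2,1) — 18.
Design=5: (1,2,3,4) (1,2,4,3) (1,3,2,4) (1,3,4,2) (1,4,2,3) (1,4,3,2) (2,1,3,4) (2,1,4,3) (2,3,1,4) (2,3,4,1) (2,4,1,3) (2,4,3,1) (3,1,2,4) (3,1,4,2) (3,2,1,4) (3,2,4,1) (3,4,1,2) (3,4,2,1) (4,1,2,3) (4,1,3,2) (4,2,1,3) (4,2,3,1) (4,3,1,2) (4,3,2,1) — 24.
Summing: 6 + 12 + 18 + 24 = 60.

60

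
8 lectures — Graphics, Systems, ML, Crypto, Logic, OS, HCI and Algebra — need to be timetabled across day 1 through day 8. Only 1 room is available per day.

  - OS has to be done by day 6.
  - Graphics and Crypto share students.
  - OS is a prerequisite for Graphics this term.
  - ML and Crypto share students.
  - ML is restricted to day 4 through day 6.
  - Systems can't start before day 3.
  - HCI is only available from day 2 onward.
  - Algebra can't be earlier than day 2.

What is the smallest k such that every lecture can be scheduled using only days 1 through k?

The precedence chain requires at least 2 distinct days.
With at most 1 per day and 8 lectures, at least 8 days are needed.
ML can't be placed before day 4, so the schedule must run through at least day 4.
8 works (last occupied day: day 8): for example OS=day 1, Crypto=day 7, Algebra=day 5, Graphics=day 6, Logic=day 8, HCI=day 2, Systems=day 3, ML=day 4.

8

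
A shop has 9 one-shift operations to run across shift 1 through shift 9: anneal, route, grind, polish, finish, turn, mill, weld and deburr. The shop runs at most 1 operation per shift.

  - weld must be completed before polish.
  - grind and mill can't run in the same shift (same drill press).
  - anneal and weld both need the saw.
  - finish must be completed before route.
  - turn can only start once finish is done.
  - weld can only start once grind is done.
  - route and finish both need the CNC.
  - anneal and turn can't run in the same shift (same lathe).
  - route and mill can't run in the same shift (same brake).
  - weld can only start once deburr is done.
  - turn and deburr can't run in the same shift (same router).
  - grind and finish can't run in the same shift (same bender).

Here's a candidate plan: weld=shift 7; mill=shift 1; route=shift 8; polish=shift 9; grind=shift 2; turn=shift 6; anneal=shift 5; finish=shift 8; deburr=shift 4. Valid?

Invalid. route and finish both need the CNC.

weld must be completed before polish — holds.
anneal and weld both need the saw — holds.
weld can only start once deburr is done — holds.
grind and finish can't run in the same shift (same bender) — holds.
route and finish both need the CNC — violated.
finish must be completed before route — violated.
turn can only start once finish is done — violated.
turn and deburr can't run in the same shift (same router) — holds.
anneal and turn can't run in the same shift (same lathe) — holds.
grind and mill can't run in the same shift (same drill press) — holds.
The shop runs at most 1 operation per shift — violated.
route and mill can't run in the same shift (same brake) — holds.
weld can only start once grind is done — holds.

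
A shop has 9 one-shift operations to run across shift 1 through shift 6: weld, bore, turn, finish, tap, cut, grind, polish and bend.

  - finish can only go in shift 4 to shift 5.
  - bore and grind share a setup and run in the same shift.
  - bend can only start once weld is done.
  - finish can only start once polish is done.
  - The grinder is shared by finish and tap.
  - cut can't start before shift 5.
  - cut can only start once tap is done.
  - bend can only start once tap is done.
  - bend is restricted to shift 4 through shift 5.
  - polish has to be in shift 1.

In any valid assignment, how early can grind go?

grind at shift 1 is achievable: tap=shift 1; grind=shift 1; polish=shift 1; bore=shift 1; weld=shift 1; cut=shift 5; turn=shift 1; bend=shift 4; finish=shift 4.

shift 1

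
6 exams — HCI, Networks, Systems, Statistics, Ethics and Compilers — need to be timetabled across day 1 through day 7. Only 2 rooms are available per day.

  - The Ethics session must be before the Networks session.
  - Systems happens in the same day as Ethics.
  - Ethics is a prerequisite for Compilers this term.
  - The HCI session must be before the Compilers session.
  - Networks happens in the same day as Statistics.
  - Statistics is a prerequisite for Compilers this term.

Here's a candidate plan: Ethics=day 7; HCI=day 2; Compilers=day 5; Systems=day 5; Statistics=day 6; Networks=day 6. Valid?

Systems happens in the same day as Ethics — violated.
The Ethics session must be before the Networks session — violated.
Networks happens in the same day as Statistics — holds.
Statistics is a prerequisite for Compilers this term — violated.
Ethics is a prerequisite for Compilers this term — violated.
Only 2 rooms are available per day — holds.
The HCI session must be before the Compilers session — holds.

No. Ethics is a prerequisite for Compilers this term is not satisfied.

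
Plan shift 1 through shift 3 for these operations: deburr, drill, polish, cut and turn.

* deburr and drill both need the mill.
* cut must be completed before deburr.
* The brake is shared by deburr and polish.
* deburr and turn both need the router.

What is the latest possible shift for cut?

shift 2

Downstream work caps cut at shift 2.
cut at shift 2 is achievable: polish -> shift 1, drill -> shift 1, deburr -> shift 3, turn -> shift 1, cut -> shift 2.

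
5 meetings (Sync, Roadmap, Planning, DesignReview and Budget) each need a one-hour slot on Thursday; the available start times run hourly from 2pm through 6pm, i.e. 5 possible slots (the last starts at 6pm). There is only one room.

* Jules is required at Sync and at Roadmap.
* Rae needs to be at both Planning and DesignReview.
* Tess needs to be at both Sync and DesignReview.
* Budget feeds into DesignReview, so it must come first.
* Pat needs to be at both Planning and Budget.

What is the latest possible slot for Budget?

Downstream work caps Budget at 5pm.
Budget at 5pm is achievable: Sync in 2pm; Budget in 5pm; DesignReview in 6pm; Roadmap in 3pm; Planning in 4pm.

5pm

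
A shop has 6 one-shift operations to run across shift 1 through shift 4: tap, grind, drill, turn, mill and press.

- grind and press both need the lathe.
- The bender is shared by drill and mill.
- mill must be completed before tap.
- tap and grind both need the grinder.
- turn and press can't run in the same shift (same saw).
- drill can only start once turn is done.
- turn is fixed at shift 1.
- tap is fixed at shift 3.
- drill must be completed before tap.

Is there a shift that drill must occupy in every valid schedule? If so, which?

shift 2

turn is fixed at shift 1 and must come before drill, so drill is at least shift 2.
tap is fixed at shift 3 and must come after drill, so drill is at most shift 2.
So drill must be shift 2.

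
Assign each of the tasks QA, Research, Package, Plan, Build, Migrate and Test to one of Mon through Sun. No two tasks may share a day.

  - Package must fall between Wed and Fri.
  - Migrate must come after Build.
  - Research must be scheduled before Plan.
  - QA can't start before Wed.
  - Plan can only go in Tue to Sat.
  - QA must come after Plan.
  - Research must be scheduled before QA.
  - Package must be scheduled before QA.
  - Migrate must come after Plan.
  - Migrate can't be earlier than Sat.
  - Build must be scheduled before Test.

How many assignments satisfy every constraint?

Splitting on QA: it can be Thu (2), Fri (12), Sat (18), Sun (18). Listing each branch's schedules as (Research, Package, Plan, Build, Migrate, Test):
QA=Thu: (Mon,Wed,Tue,Fri,Sat,Sun) (Mon,Wed,Tue,Fri,Sun,Sat) — 2.
QA=Fri: (Mon,Wed,Tue,Thu,Sat,Sun) (Mon,Wed,Tue,Thu,Sun,Sat) (Mon,Wed,Thu,Tue,Sat,Sun) (Mon,Wed,Thu,Tue,Sun,Sat) (Mon,Thu,Tue,Wed,Sat,Sun) (Mon,Thu,Tue,Wed,Sun,Sat) (Mon,Thu,Wed,Tue,Sat,Sun) (Mon,Thu,Wed,Tue,Sun,Sat) (Tue,Wed,Thu,Mon,Sat,Sun) (Tue,Wed,Thu,Mon,Sun,Sat) (Tue,Thu,Wed,Mon,Sat,Sun) (Tue,Thu,Wed,Mon,Sun,Sat) — 12.
QA=Sat: (Mon,Wed,Tue,Thu,Sun,Fri) (Mon,Wed,Thu,Tue,Sun,Fri) (Mon,Wed,Fri,Tue,Sun,Thu) (Mon,Thu,Tue,Wed,Sun,Fri) (Mon,Thu,Wed,Tue,Sun,Fri) (Mon,Thu,Fri,Tue,Sun,Wed) (Mon,Fri,Tue,Wed,Sun,Thu) (Mon,Fri,Wed,Tue,Sun,Thu) (Mon,Fri,Thu,Tue,Sun,Wed) (Tue,Wed,Thu,Mon,Sun,Fri) (Tue,Wed,Fri,Mon,Sun,Thu) (Tue,Thu,Wed,Mon,Sun,Fri) (Tue,Thu,Fri,Mon,Sun,Wed) (Tue,Fri,Wed,Mon,Sun,Thu) (Tue,Fri,Thu,Mon,Sun,Wed) (Wed,Thu,Fri,Mon,Sun,Tue) (Wed,Fri,Thu,Mon,Sun,Tue) (Thu,Wed,Fri,Mon,Sun,Tue) — 18.
QA=Sun: (Mon,Wed,Tue,Thu,Sat,Fri) (Mon,Wed,Thu,Tue,Sat,Fri) (Mon,Wed,Fri,Tue,Sat,Thu) (Mon,Thu,Tue,Wed,Sat,Fri) (Mon,Thu,Wed,Tue,Sat,Fri) (Mon,Thu,Fri,Tue,Sat,Wed) (Mon,Fri,Tue,Wed,Sat,Thu) (Mon,Fri,Wed,Tue,Sat,Thu) (Mon,Fri,Thu,Tue,Sat,Wed) (Tue,Wed,Thu,Mon,Sat,Fri) (Tue,Wed,Fri,Mon,Sat,Thu) (Tue,Thu,Wed,Mon,Sat,Fri) (Tue,Thu,Fri,Mon,Sat,Wed) (Tue,Fri,Wed,Mon,Sat,Thu) (Tue,Fri,Thu,Mon,Sat,Wed) (Wed,Thu,Fri,Mon,Sat,Tue) (Wed,Fri,Thu,Mon,Sat,Tue) (Thu,Wed,Fri,Mon,Sat,Tue) — 18.
Summing: 2 + 12 + 18 + 18 = 50.

50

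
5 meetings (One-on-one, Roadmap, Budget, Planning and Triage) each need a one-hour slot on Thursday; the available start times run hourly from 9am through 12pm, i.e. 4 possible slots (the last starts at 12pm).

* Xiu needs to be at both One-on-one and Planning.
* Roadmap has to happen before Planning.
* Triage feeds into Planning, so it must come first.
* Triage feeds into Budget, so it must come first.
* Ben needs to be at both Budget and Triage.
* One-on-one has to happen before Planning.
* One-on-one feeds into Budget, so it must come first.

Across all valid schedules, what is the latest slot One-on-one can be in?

Downstream work caps One-on-one at 11am.
One-on-one at 11am is achievable: Triage -> 9am; Roadmap -> 9am; Budget -> 12pm; Planning -> 12pm; One-on-one -> 11am.

11am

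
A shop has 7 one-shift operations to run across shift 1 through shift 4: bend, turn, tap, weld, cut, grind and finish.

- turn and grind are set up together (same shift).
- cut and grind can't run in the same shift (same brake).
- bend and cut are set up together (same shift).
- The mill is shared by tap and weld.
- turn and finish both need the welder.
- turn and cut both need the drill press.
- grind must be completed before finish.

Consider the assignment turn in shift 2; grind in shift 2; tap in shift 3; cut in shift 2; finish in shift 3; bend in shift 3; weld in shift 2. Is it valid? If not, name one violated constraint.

Invalid. bend and cut are set up together (same shift).

turn and cut both need the drill press — violated.
bend and cut are set up together (same shift) — violated.
grind must be completed before finish — holds.
turn and grind are set up together (same shift) — holds.
cut and grind can't run in the same shift (same brake) — violated.
turn and finish both need the welder — holds.
The mill is shared by tap and weld — holds.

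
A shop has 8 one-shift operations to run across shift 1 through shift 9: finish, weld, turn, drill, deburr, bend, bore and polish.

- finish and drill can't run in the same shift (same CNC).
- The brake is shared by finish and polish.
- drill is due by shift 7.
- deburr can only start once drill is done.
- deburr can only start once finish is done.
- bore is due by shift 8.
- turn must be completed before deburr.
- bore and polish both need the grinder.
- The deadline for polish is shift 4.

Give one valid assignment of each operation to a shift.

bend in shift 1, turn in shift 1, drill in shift 1, deburr in shift 3, finish in shift 2, bore in shift 2, polish in shift 1, weld in shift 1

Checking: finish(shift 2) before deburr(shift 3); turn(shift 1) before deburr(shift 3); drill(shift 1) before deburr(shift 3); bore(shift 2) != polish(shift 1); finish(shift 2) != polish(shift 1); finish(shift 2) != drill(shift 1); drill=shift 1 in [shift 1,shift 7]; bore=shift 2 in [shift 1,shift 8]; polish=shift 1 in [shift 1,shift 4].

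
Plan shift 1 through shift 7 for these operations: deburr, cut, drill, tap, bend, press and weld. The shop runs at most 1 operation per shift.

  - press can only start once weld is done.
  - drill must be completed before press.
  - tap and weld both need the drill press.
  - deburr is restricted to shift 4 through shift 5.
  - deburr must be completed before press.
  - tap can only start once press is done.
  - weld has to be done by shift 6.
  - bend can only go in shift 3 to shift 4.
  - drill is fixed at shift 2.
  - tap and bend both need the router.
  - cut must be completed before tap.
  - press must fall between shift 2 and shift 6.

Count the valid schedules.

Splitting on deburr: it can be shift 4 (3), shift 5 (4). Listing each branch's schedules as (cut, drill, tap, bend, press, weld) by shift number:
deburr=shift 4: (1,2,7,3,6,5) (5,2,7,3,6,1) (6,2,7,3,5,1) — 3.
deburr=shift 5: (1,2,7,3,6,4) (1,2,7,4,6,3) (3,2,7,4,6,1) (4,2,7,3,6,1) — 4.
Summing: 3 + 4 = 7.

7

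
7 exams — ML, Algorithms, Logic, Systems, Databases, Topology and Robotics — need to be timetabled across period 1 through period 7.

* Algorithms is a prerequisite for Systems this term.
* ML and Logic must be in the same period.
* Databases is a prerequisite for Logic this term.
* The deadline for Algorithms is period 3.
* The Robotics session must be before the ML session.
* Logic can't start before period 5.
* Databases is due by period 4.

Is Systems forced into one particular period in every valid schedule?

No

Systems can be period 2 (e.g. Logic -> period 5, Databases -> period 1, Systems -> period 2, ML -> period 5, Topology -> period 1, Robotics -> period 1, Algorithms -> period 1) or period 3 (e.g. Databases -> period 1, Logic -> period 5, ML -> period 5, Topology -> period 1, Algorithms -> period 1, Robotics -> period 1, Systems -> period 3).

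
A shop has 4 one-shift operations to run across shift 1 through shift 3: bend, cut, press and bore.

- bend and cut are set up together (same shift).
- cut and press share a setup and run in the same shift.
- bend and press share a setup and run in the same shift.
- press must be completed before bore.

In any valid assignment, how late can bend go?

Bend must be in the same shift as press, which can't be after shift 2, so bend is at most shift 2.
bend at shift 2 is achievable: bend in shift 2, bore in shift 3, press in shift 2, cut in shift 2.

shift 2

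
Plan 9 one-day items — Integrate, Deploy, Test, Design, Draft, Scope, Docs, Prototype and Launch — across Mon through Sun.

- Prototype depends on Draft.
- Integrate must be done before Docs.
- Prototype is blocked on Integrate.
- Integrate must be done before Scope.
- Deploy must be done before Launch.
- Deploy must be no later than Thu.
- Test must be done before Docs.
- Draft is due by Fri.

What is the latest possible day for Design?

Design at Sun is achievable: Launch -> Tue; Design -> Sun; Test -> Mon; Integrate -> Mon; Deploy -> Mon; Draft -> Mon; Scope -> Tue; Docs -> Tue; Prototype -> Tue.

Sun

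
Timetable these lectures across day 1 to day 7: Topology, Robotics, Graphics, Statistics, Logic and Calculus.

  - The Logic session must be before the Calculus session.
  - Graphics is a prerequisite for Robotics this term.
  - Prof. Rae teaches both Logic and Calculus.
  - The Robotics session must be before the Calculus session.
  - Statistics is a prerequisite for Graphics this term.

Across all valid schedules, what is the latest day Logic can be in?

Downstream work caps Logic at day 6.
Logic at day 6 is achievable: Topology -> day 1; Logic -> day 6; Robotics -> day 3; Statistics -> day 1; Calculus -> day 7; Graphics -> day 2.

day 6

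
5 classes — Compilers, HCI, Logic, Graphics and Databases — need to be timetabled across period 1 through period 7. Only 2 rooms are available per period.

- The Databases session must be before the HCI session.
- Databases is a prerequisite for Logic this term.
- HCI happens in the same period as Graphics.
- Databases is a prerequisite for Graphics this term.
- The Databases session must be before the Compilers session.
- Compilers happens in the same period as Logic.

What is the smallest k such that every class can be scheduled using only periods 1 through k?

The precedence chain requires at least 2 distinct periods.
With at most 2 per period and 5 classes, at least 3 periods are needed.
3 works (last occupied period: period 3): for example Databases -> period 1; Compilers -> period 2; HCI -> period 3; Graphics -> period 3; Logic -> period 2.

3 periods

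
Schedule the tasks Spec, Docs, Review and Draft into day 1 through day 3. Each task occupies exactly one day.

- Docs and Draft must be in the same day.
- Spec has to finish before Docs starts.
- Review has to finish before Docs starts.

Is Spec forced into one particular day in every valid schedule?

Spec can be day 1 (e.g. Spec -> day 1, Docs -> day 2, Draft -> day 2, Review -> day 1) or day 2 (e.g. Docs -> day 3, Draft -> day 3, Spec -> day 2, Review -> day 1).

No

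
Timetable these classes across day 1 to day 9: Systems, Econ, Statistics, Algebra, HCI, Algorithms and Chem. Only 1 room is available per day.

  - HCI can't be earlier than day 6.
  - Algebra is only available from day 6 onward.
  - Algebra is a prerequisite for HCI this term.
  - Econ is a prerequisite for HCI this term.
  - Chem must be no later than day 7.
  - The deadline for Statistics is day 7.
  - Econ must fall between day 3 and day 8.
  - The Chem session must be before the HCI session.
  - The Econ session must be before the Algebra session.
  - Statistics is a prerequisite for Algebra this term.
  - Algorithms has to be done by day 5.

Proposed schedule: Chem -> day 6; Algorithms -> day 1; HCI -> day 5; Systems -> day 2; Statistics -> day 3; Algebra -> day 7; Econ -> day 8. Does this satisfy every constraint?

No. Econ is a prerequisite for HCI this term is not satisfied.

The Econ session must be before the Algebra session — violated.
Statistics is a prerequisite for Algebra this term — holds.
HCI can't be earlier than day 6 — violated.
Algorithms has to be done by day 5 — holds.
Algebra is a prerequisite for HCI this term — violated.
Econ must fall between day 3 and day 8 — holds.
Econ is a prerequisite for HCI this term — violated.
The Chem session must be before the HCI session — violated.
Only 1 room is available per day — holds.
Chem must be no later than day 7 — holds.
The deadline for Statistics is day 7 — holds.
Algebra is only available from day 6 onward — holds.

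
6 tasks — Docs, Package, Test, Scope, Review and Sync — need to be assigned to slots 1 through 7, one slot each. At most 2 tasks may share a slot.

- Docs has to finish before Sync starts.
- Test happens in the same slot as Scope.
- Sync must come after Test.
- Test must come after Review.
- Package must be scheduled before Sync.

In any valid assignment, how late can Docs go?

6

Downstream work caps Docs at 6.
Docs at 6 is achievable: Test in 2; Docs in 6; Scope in 2; Sync in 7; Review in 1; Package in 1.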